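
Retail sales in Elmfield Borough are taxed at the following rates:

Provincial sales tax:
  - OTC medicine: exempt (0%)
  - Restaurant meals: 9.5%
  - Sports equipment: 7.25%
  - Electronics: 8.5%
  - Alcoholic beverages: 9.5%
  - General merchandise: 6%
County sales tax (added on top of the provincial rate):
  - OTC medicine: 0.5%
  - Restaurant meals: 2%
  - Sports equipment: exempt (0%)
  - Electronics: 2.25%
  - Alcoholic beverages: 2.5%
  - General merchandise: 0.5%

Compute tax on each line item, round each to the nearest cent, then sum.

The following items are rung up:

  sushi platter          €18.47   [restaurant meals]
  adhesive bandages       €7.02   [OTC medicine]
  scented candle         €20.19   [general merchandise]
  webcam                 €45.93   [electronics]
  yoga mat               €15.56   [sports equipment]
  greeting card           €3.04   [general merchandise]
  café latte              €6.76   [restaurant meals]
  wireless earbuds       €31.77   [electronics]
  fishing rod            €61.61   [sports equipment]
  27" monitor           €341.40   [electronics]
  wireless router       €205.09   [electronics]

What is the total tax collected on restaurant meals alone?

Sushi platter €18.47: restaurant meals → 9.5% + 2% county = 11.5% → €2.12
Café latte €6.76: restaurant meals → 9.5% + 2% county = 11.5% → €0.78
Tax on restaurant meals = €2.12 + €0.78 = €2.90

€2.90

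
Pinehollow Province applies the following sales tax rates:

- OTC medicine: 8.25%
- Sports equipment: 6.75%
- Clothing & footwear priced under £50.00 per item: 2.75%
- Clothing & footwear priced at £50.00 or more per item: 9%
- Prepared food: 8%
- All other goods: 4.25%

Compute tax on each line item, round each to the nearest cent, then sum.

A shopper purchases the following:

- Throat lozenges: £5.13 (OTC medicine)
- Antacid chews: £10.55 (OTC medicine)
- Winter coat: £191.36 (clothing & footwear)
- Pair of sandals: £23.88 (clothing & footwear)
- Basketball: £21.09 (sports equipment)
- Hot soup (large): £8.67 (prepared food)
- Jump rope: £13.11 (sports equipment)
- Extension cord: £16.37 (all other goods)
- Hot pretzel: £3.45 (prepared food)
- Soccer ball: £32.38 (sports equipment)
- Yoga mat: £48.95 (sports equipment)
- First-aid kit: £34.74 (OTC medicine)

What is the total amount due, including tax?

Throat lozenges £5.13: OTC medicine → 8.25% → £0.42
Antacid chews £10.55: OTC medicine → 8.25% → £0.87
Winter coat £191.36: clothing & footwear, £50.00 or more → 9% → £17.22
Pair of sandals £23.88: clothing & footwear, under £50.00 → 2.75% → £0.66
Basketball £21.09: sports equipment → 6.75% → £1.42
Hot soup (large) £8.67: prepared food → 8% → £0.69
Jump rope £13.11: sports equipment → 6.75% → £0.88
Extension cord £16.37: all other goods → 4.25% → £0.70
Hot pretzel £3.45: prepared food → 8% → £0.28
Soccer ball £32.38: sports equipment → 6.75% → £2.19
Yoga mat £48.95: sports equipment → 6.75% → £3.30
First-aid kit £34.74: OTC medicine → 8.25% → £2.87
Subtotal = £409.68; tax = £31.50; total due = £441.18

£441.18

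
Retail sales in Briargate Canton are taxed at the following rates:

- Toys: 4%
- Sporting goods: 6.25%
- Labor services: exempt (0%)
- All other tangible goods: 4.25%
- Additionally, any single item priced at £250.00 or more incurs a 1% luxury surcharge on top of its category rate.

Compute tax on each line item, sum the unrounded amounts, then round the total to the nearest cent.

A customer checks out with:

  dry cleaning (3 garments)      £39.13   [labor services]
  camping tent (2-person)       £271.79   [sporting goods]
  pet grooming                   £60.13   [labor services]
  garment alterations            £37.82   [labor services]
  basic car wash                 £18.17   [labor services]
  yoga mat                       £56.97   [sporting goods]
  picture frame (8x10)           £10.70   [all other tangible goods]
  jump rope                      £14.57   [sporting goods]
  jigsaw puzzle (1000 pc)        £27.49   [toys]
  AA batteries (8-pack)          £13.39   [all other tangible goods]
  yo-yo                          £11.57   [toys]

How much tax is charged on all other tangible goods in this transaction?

£1.02

Picture frame (8x10) £10.70: all other tangible goods → 4.25% → £0.45475
AA batteries (8-pack) £13.39: all other tangible goods → 4.25% → £0.569075
Tax on all other tangible goods: unrounded sum = £1.023825 → £1.02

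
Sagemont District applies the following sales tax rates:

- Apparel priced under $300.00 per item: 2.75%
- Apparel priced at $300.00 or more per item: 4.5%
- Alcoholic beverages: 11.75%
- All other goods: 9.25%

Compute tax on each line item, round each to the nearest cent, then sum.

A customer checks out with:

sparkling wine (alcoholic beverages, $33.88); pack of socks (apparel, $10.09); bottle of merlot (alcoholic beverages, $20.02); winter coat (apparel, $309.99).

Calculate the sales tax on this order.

$20.56

Sparkling wine $33.88: alcoholic beverages → 11.75% → $3.98
Pack of socks $10.09: apparel, under $300.00 → 2.75% → $0.28
Bottle of merlot $20.02: alcoholic beverages → 11.75% → $2.35
Winter coat $309.99: apparel, $300.00 or more → 4.5% → $13.95
Total tax = $3.98 + $0.28 + $2.35 + $13.95 = $20.56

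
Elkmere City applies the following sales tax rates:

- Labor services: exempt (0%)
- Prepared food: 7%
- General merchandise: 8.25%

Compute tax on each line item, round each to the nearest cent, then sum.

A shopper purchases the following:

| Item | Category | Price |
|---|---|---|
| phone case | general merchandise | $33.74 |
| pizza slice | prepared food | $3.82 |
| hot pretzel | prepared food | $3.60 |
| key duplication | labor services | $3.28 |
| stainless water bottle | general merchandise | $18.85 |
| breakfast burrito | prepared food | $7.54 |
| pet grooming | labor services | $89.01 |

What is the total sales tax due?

Phone case $33.74: general merchandise → 8.25% → $2.78
Pizza slice $3.82: prepared food → 7% → $0.27
Hot pretzel $3.60: prepared food → 7% → $0.25
Key duplication $3.28: labor services → 0% → $0.00
Stainless water bottle $18.85: general merchandise → 8.25% → $1.56
Breakfast burrito $7.54: prepared food → 7% → $0.53
Pet grooming $89.01: labor services → 0% → $0.00
Total tax = $2.78 + $0.27 + $0.25 + $1.56 + $0.53 = $5.39

$5.39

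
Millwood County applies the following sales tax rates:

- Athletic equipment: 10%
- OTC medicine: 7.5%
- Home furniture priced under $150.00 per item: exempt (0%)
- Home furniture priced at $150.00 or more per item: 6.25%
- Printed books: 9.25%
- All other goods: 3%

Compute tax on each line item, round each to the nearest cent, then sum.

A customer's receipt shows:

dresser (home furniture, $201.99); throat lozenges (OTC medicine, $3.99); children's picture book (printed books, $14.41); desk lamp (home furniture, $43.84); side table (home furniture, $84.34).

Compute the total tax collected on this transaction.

Dresser $201.99: home furniture, $150.00 or more → 6.25% → $12.62
Throat lozenges $3.99: OTC medicine → 7.5% → $0.30
Children's picture book $14.41: printed books → 9.25% → $1.33
Desk lamp $43.84: home furniture, under $150.00 → 0% → $0.00
Side table $84.34: home furniture, under $150.00 → 0% → $0.00
Total tax = $12.62 + $0.30 + $1.33 = $14.25

$14.25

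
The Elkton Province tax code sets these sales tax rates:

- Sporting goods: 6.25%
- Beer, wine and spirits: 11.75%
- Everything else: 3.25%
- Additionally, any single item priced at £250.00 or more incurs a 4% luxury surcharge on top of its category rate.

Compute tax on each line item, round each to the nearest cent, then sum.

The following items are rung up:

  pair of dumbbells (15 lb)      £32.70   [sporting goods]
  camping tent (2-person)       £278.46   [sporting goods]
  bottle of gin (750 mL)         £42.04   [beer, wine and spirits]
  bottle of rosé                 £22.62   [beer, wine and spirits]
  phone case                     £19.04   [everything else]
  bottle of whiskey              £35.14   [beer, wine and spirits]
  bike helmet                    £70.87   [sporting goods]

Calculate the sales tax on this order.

Pair of dumbbells (15 lb) £32.70: sporting goods → 6.25% → £2.04
Camping tent (2-person) £278.46: sporting goods → 6.25% + 4% surcharge = 10.25% → £28.54
Bottle of gin (750 mL) £42.04: beer, wine and spirits → 11.75% → £4.94
Bottle of rosé £22.62: beer, wine and spirits → 11.75% → £2.66
Phone case £19.04: everything else → 3.25% → £0.62
Bottle of whiskey £35.14: beer, wine and spirits → 11.75% → £4.13
Bike helmet £70.87: sporting goods → 6.25% → £4.43
Total tax = £2.04 + £28.54 + £4.94 + £2.66 + £0.62 + £4.13 + £4.43 = £47.36

£47.36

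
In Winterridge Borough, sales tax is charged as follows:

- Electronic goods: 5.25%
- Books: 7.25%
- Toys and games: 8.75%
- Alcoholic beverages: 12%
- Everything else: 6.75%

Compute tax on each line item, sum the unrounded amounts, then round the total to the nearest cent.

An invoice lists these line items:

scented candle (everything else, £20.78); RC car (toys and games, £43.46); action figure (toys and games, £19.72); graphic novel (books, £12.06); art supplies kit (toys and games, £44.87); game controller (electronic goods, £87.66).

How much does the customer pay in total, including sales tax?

Scented candle £20.78: everything else → 6.75% → £1.40265
RC car £43.46: toys and games → 8.75% → £3.80275
Action figure £19.72: toys and games → 8.75% → £1.7255
Graphic novel £12.06: books → 7.25% → £0.87435
Art supplies kit £44.87: toys and games → 8.75% → £3.926125
Game controller £87.66: electronic goods → 5.25% → £4.60215
Subtotal = £228.55; unrounded tax = £16.333525 → £16.33; total due = £244.88

£244.88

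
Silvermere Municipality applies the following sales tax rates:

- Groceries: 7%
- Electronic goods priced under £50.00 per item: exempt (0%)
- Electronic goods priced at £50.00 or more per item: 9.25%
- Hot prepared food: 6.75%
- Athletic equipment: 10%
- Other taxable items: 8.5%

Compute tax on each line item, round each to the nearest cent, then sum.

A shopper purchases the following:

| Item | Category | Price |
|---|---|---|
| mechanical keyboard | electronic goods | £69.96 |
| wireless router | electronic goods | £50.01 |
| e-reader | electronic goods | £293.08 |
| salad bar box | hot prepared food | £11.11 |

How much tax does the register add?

Mechanical keyboard £69.96: electronic goods, £50.00 or more → 9.25% → £6.47
Wireless router £50.01: electronic goods, £50.00 or more → 9.25% → £4.63
E-reader £293.08: electronic goods, £50.00 or more → 9.25% → £27.11
Salad bar box £11.11: hot prepared food → 6.75% → £0.75
Total tax = £6.47 + £4.63 + £27.11 + £0.75 = £38.96

£38.96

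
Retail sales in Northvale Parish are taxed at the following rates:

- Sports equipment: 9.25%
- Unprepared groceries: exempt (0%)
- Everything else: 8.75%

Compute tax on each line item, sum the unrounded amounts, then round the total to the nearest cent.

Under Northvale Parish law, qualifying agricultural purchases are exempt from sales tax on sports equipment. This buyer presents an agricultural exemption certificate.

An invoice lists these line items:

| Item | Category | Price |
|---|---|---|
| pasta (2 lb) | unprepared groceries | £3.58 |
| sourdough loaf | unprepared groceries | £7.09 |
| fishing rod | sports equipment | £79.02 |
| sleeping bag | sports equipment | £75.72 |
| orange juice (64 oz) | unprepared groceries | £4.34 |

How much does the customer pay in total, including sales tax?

Pasta (2 lb) £3.58: unprepared groceries → 0% → £0.00
Sourdough loaf £7.09: unprepared groceries → 0% → £0.00
Fishing rod £79.02: sports equipment, buyer-exempt → 0% → £0.00
Sleeping bag £75.72: sports equipment, buyer-exempt → 0% → £0.00
Orange juice (64 oz) £4.34: unprepared groceries → 0% → £0.00
Subtotal = £169.75; unrounded tax = £0.00 → £0.00; total due = £169.75

£169.75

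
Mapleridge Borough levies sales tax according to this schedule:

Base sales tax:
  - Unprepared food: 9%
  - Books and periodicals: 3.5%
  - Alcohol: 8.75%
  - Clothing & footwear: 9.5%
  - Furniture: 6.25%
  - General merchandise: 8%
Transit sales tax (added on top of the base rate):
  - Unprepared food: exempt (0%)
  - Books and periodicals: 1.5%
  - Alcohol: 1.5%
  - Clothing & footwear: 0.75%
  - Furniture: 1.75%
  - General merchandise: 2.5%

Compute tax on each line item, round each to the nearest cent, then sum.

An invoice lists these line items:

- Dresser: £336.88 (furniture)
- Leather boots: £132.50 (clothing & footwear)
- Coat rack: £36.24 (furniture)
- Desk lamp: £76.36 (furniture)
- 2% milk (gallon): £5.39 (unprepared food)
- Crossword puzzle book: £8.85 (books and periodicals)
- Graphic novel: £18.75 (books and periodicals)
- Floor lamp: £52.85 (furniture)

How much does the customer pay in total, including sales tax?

Dresser £336.88: furniture → 6.25% + 1.75% transit = 8% → £26.95
Leather boots £132.50: clothing & footwear → 9.5% + 0.75% transit = 10.25% → £13.58
Coat rack £36.24: furniture → 6.25% + 1.75% transit = 8% → £2.90
Desk lamp £76.36: furniture → 6.25% + 1.75% transit = 8% → £6.11
2% milk (gallon) £5.39: unprepared food → 9% + 0% transit = 9% → £0.49
Crossword puzzle book £8.85: books and periodicals → 3.5% + 1.5% transit = 5% → £0.44
Graphic novel £18.75: books and periodicals → 3.5% + 1.5% transit = 5% → £0.94
Floor lamp £52.85: furniture → 6.25% + 1.75% transit = 8% → £4.23
Subtotal = £667.82; tax = £55.64; total due = £723.46

£723.46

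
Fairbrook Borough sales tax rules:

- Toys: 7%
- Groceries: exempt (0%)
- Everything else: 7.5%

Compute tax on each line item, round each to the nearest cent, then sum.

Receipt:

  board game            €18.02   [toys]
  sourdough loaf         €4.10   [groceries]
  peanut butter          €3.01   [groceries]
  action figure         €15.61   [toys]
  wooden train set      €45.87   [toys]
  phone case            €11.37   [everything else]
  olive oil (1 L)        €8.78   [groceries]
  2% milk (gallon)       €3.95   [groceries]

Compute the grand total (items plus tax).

Board game €18.02: toys → 7% → €1.26
Sourdough loaf €4.10: groceries → 0% → €0.00
Peanut butter €3.01: groceries → 0% → €0.00
Action figure €15.61: toys → 7% → €1.09
Wooden train set €45.87: toys → 7% → €3.21
Phone case €11.37: everything else → 7.5% → €0.85
Olive oil (1 L) €8.78: groceries → 0% → €0.00
2% milk (gallon) €3.95: groceries → 0% → €0.00
Subtotal = €110.71; tax = €6.41; total due = €117.12

€117.12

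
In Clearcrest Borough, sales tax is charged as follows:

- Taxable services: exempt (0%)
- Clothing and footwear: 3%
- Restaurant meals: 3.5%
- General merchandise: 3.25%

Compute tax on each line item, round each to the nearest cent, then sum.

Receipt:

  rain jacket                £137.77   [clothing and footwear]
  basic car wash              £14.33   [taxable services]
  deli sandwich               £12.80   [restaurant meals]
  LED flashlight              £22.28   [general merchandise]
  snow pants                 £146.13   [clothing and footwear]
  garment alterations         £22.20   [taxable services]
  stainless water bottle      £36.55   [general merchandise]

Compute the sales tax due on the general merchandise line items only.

£1.91

LED flashlight £22.28: general merchandise → 3.25% → £0.72
Stainless water bottle £36.55: general merchandise → 3.25% → £1.19
Tax on general merchandise = £0.72 + £1.19 = £1.91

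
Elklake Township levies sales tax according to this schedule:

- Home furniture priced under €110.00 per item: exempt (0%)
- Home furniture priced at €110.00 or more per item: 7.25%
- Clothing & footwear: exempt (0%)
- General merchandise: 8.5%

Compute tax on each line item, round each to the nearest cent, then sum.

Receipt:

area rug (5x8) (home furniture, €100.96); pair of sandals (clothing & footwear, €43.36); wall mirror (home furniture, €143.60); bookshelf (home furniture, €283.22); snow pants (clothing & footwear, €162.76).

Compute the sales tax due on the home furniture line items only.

Area rug (5x8) €100.96: home furniture, under €110.00 → 0% → €0.00
Wall mirror €143.60: home furniture, €110.00 or more → 7.25% → €10.41
Bookshelf €283.22: home furniture, €110.00 or more → 7.25% → €20.53
Tax on home furniture = €0.00 + €10.41 + €20.53 = €30.94

€30.94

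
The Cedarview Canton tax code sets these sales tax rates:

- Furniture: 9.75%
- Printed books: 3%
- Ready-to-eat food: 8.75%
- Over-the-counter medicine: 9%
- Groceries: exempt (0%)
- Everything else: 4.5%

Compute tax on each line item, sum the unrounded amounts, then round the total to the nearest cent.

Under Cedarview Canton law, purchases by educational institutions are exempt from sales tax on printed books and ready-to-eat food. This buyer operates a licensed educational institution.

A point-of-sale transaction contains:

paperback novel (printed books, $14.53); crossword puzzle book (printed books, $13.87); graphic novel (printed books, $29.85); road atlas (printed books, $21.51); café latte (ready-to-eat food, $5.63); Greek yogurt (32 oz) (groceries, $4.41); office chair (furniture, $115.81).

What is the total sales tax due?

Paperback novel $14.53: printed books, buyer-exempt → 0% → $0.00
Crossword puzzle book $13.87: printed books, buyer-exempt → 0% → $0.00
Graphic novel $29.85: printed books, buyer-exempt → 0% → $0.00
Road atlas $21.51: printed books, buyer-exempt → 0% → $0.00
Café latte $5.63: ready-to-eat food, buyer-exempt → 0% → $0.00
Greek yogurt (32 oz) $4.41: groceries → 0% → $0.00
Office chair $115.81: furniture → 9.75% → $11.291475
Unrounded tax sum = $11.291475 → $11.29

$11.29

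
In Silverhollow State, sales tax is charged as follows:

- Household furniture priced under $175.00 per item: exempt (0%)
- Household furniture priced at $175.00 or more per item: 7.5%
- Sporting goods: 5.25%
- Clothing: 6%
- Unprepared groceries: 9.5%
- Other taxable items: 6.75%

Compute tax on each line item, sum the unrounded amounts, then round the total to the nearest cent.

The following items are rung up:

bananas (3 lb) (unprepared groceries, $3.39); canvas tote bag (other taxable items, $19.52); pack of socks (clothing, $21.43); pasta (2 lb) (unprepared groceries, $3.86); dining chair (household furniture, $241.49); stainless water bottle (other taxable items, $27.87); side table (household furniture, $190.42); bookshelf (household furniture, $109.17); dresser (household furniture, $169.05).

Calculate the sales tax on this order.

Bananas (3 lb) $3.39: unprepared groceries → 9.5% → $0.32205
Canvas tote bag $19.52: other taxable items → 6.75% → $1.3176
Pack of socks $21.43: clothing → 6% → $1.2858
Pasta (2 lb) $3.86: unprepared groceries → 9.5% → $0.3667
Dining chair $241.49: household furniture, $175.00 or more → 7.5% → $18.11175
Stainless water bottle $27.87: other taxable items → 6.75% → $1.881225
Side table $190.42: household furniture, $175.00 or more → 7.5% → $14.2815
Bookshelf $109.17: household furniture, under $175.00 → 0% → $0.00
Dresser $169.05: household furniture, under $175.00 → 0% → $0.00
Unrounded tax sum = $37.566625 → $37.57

$37.57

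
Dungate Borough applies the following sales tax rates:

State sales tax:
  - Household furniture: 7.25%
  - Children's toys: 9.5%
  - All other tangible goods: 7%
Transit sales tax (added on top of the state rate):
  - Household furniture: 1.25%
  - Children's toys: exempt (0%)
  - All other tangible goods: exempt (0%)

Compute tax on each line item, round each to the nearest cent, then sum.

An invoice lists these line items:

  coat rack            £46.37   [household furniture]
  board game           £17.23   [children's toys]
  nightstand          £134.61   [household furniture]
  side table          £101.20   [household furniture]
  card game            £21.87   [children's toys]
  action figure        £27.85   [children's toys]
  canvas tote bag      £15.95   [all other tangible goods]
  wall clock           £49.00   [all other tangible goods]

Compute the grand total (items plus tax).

£448.98

Coat rack £46.37: household furniture → 7.25% + 1.25% transit = 8.5% → £3.94
Board game £17.23: children's toys → 9.5% + 0% transit = 9.5% → £1.64
Nightstand £134.61: household furniture → 7.25% + 1.25% transit = 8.5% → £11.44
Side table £101.20: household furniture → 7.25% + 1.25% transit = 8.5% → £8.60
Card game £21.87: children's toys → 9.5% + 0% transit = 9.5% → £2.08
Action figure £27.85: children's toys → 9.5% + 0% transit = 9.5% → £2.65
Canvas tote bag £15.95: all other tangible goods → 7% + 0% transit = 7% → £1.12
Wall clock £49.00: all other tangible goods → 7% + 0% transit = 7% → £3.43
Subtotal = £414.08; tax = £34.90; total due = £448.98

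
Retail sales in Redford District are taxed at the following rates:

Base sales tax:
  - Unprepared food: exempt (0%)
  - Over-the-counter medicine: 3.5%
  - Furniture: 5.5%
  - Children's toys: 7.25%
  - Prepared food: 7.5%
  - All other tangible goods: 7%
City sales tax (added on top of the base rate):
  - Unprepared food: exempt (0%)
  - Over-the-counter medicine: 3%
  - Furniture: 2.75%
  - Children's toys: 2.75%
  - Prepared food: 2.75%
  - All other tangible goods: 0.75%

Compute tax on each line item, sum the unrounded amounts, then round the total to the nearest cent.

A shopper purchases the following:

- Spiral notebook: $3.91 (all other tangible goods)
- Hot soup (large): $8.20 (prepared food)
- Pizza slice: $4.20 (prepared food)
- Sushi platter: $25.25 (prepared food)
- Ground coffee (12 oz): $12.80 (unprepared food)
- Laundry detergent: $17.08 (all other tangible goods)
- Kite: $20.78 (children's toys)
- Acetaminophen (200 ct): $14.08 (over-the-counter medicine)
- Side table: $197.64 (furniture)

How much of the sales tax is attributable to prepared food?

Hot soup (large) $8.20: prepared food → 7.5% + 2.75% city = 10.25% → $0.8405
Pizza slice $4.20: prepared food → 7.5% + 2.75% city = 10.25% → $0.4305
Sushi platter $25.25: prepared food → 7.5% + 2.75% city = 10.25% → $2.588125
Tax on prepared food: unrounded sum = $3.859125 → $3.86

$3.86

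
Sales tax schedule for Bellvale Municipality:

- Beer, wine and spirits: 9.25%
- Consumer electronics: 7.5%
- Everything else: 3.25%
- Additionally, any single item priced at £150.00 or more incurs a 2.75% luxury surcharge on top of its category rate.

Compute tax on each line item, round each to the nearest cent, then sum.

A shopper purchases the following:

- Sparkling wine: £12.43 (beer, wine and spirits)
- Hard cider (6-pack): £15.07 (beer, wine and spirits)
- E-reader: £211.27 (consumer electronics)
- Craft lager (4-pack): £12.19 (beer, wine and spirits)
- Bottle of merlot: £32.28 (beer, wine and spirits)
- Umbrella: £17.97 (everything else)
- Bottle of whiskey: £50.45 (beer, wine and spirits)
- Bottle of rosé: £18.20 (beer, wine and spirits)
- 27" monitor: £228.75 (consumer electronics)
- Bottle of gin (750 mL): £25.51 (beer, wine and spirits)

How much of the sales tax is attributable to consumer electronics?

£45.11

E-reader £211.27: consumer electronics → 7.5% + 2.75% surcharge = 10.25% → £21.66
27" monitor £228.75: consumer electronics → 7.5% + 2.75% surcharge = 10.25% → £23.45
Tax on consumer electronics = £21.66 + £23.45 = £45.11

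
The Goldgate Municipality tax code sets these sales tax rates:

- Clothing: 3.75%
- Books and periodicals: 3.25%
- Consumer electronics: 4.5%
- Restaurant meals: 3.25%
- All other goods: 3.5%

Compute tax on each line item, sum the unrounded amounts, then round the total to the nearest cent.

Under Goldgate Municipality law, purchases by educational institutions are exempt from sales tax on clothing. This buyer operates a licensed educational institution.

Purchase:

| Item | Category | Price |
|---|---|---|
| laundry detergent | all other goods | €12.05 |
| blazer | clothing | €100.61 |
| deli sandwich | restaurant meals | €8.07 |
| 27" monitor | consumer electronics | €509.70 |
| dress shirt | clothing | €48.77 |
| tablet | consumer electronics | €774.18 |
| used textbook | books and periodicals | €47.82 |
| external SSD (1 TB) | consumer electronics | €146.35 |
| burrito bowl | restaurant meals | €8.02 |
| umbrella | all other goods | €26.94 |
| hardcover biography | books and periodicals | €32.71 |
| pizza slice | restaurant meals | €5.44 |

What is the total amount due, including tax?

Laundry detergent €12.05: all other goods → 3.5% → €0.42175
Blazer €100.61: clothing, buyer-exempt → 0% → €0.00
Deli sandwich €8.07: restaurant meals → 3.25% → €0.262275
27" monitor €509.70: consumer electronics → 4.5% → €22.9365
Dress shirt €48.77: clothing, buyer-exempt → 0% → €0.00
Tablet €774.18: consumer electronics → 4.5% → €34.8381
Used textbook €47.82: books and periodicals → 3.25% → €1.55415
External SSD (1 TB) €146.35: consumer electronics → 4.5% → €6.58575
Burrito bowl €8.02: restaurant meals → 3.25% → €0.26065
Umbrella €26.94: all other goods → 3.5% → €0.9429
Hardcover biography €32.71: books and periodicals → 3.25% → €1.063075
Pizza slice €5.44: restaurant meals → 3.25% → €0.1768
Subtotal = €1720.66; unrounded tax = €69.04195 → €69.04; total due = €1789.70

€1789.70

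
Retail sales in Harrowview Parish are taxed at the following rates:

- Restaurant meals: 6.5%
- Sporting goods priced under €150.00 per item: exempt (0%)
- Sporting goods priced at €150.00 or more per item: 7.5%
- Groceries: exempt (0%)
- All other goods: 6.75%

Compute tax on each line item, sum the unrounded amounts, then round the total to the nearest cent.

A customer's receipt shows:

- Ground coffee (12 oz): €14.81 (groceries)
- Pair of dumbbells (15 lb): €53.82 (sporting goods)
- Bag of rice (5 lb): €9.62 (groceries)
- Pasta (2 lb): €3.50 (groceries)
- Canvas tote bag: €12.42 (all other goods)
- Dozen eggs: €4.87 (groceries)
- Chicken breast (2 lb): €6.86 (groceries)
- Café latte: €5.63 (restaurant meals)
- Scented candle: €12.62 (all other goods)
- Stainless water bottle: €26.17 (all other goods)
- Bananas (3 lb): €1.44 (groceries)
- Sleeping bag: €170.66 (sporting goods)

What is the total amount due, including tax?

Ground coffee (12 oz) €14.81: groceries → 0% → €0.00
Pair of dumbbells (15 lb) €53.82: sporting goods, under €150.00 → 0% → €0.00
Bag of rice (5 lb) €9.62: groceries → 0% → €0.00
Pasta (2 lb) €3.50: groceries → 0% → €0.00
Canvas tote bag €12.42: all other goods → 6.75% → €0.83835
Dozen eggs €4.87: groceries → 0% → €0.00
Chicken breast (2 lb) €6.86: groceries → 0% → €0.00
Café latte €5.63: restaurant meals → 6.5% → €0.36595
Scented candle €12.62: all other goods → 6.75% → €0.85185
Stainless water bottle €26.17: all other goods → 6.75% → €1.766475
Bananas (3 lb) €1.44: groceries → 0% → €0.00
Sleeping bag €170.66: sporting goods, €150.00 or more → 7.5% → €12.7995
Subtotal = €322.42; unrounded tax = €16.622125 → €16.62; total due = €339.04

€339.04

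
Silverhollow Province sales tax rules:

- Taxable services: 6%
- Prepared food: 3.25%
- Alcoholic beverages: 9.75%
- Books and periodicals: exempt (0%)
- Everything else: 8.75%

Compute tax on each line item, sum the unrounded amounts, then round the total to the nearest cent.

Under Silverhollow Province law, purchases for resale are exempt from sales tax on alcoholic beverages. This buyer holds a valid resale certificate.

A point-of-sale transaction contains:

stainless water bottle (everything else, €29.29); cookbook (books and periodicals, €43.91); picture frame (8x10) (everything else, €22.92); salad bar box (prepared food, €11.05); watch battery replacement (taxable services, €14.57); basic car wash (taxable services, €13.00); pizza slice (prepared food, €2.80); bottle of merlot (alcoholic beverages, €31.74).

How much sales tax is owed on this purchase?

Stainless water bottle €29.29: everything else → 8.75% → €2.562875
Cookbook €43.91: books and periodicals → 0% → €0.00
Picture frame (8x10) €22.92: everything else → 8.75% → €2.0055
Salad bar box €11.05: prepared food → 3.25% → €0.359125
Watch battery replacement €14.57: taxable services → 6% → €0.8742
Basic car wash €13.00: taxable services → 6% → €0.78
Pizza slice €2.80: prepared food → 3.25% → €0.091
Bottle of merlot €31.74: alcoholic beverages, buyer-exempt → 0% → €0.00
Unrounded tax sum = €6.6727 → €6.67

€6.67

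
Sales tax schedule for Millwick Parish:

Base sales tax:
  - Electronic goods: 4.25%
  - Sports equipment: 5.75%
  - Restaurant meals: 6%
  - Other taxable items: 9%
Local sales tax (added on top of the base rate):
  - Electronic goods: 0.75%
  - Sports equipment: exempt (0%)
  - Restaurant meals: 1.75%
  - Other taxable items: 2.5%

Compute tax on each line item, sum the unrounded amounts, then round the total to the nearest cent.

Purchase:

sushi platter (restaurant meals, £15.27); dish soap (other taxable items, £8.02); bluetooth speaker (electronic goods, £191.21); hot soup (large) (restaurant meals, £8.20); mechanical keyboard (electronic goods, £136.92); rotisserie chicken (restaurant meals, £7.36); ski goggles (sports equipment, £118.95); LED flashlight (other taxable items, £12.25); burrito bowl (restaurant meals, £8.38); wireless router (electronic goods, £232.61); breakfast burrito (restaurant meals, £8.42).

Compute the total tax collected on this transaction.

Sushi platter £15.27: restaurant meals → 6% + 1.75% local = 7.75% → £1.183425
Dish soap £8.02: other taxable items → 9% + 2.5% local = 11.5% → £0.9223
Bluetooth speaker £191.21: electronic goods → 4.25% + 0.75% local = 5% → £9.5605
Hot soup (large) £8.20: restaurant meals → 6% + 1.75% local = 7.75% → £0.6355
Mechanical keyboard £136.92: electronic goods → 4.25% + 0.75% local = 5% → £6.846
Rotisserie chicken £7.36: restaurant meals → 6% + 1.75% local = 7.75% → £0.5704
Ski goggles £118.95: sports equipment → 5.75% + 0% local = 5.75% → £6.839625
LED flashlight £12.25: other taxable items → 9% + 2.5% local = 11.5% → £1.40875
Burrito bowl £8.38: restaurant meals → 6% + 1.75% local = 7.75% → £0.64945
Wireless router £232.61: electronic goods → 4.25% + 0.75% local = 5% → £11.6305
Breakfast burrito £8.42: restaurant meals → 6% + 1.75% local = 7.75% → £0.65255
Unrounded tax sum = £40.899 → £40.90

£40.90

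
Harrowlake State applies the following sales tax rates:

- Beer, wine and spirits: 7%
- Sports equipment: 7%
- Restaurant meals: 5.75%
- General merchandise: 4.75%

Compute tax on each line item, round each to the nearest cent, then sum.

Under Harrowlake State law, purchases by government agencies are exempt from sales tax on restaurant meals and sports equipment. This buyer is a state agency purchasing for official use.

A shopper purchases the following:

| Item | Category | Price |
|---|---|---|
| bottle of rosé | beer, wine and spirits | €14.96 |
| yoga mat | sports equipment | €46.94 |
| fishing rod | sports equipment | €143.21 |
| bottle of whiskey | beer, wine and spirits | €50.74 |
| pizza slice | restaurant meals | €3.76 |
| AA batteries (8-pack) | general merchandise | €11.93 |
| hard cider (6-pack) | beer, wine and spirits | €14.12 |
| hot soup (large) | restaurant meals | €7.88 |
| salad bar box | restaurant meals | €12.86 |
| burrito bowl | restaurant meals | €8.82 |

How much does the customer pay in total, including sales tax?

Bottle of rosé €14.96: beer, wine and spirits → 7% → €1.05
Yoga mat €46.94: sports equipment, buyer-exempt → 0% → €0.00
Fishing rod €143.21: sports equipment, buyer-exempt → 0% → €0.00
Bottle of whiskey €50.74: beer, wine and spirits → 7% → €3.55
Pizza slice €3.76: restaurant meals, buyer-exempt → 0% → €0.00
AA batteries (8-pack) €11.93: general merchandise → 4.75% → €0.57
Hard cider (6-pack) €14.12: beer, wine and spirits → 7% → €0.99
Hot soup (large) €7.88: restaurant meals, buyer-exempt → 0% → €0.00
Salad bar box €12.86: restaurant meals, buyer-exempt → 0% → €0.00
Burrito bowl €8.82: restaurant meals, buyer-exempt → 0% → €0.00
Subtotal = €315.22; tax = €6.16; total due = €321.38

€321.38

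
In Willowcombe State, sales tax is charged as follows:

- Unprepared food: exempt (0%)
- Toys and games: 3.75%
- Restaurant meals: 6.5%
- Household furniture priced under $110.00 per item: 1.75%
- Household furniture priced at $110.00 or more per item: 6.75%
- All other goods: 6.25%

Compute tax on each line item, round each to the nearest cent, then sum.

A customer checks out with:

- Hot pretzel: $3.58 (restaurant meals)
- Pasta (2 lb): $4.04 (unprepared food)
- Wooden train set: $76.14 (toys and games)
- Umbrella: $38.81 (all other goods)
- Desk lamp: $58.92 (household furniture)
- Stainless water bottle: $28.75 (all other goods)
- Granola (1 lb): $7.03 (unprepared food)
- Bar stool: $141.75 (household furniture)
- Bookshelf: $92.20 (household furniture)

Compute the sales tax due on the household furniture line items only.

Desk lamp $58.92: household furniture, under $110.00 → 1.75% → $1.03
Bar stool $141.75: household furniture, $110.00 or more → 6.75% → $9.57
Bookshelf $92.20: household furniture, under $110.00 → 1.75% → $1.61
Tax on household furniture = $1.03 + $9.57 + $1.61 = $12.21

$12.21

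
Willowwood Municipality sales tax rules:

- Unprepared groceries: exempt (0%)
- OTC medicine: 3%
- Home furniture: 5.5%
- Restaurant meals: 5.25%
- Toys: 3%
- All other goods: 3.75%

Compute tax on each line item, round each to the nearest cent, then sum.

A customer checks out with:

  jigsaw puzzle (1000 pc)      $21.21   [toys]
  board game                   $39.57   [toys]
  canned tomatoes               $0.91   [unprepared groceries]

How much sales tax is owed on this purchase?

$1.83

Jigsaw puzzle (1000 pc) $21.21: toys → 3% → $0.64
Board game $39.57: toys → 3% → $1.19
Canned tomatoes $0.91: unprepared groceries → 0% → $0.00
Total tax = $0.64 + $1.19 = $1.83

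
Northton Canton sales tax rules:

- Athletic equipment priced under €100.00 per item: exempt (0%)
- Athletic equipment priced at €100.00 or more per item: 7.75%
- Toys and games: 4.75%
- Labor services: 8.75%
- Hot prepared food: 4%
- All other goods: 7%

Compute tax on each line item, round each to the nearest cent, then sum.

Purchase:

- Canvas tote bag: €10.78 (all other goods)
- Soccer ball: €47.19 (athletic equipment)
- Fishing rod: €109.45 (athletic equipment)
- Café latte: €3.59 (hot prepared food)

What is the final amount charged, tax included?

€180.38

Canvas tote bag €10.78: all other goods → 7% → €0.75
Soccer ball €47.19: athletic equipment, under €100.00 → 0% → €0.00
Fishing rod €109.45: athletic equipment, €100.00 or more → 7.75% → €8.48
Café latte €3.59: hot prepared food → 4% → €0.14
Subtotal = €171.01; tax = €9.37; total due = €180.38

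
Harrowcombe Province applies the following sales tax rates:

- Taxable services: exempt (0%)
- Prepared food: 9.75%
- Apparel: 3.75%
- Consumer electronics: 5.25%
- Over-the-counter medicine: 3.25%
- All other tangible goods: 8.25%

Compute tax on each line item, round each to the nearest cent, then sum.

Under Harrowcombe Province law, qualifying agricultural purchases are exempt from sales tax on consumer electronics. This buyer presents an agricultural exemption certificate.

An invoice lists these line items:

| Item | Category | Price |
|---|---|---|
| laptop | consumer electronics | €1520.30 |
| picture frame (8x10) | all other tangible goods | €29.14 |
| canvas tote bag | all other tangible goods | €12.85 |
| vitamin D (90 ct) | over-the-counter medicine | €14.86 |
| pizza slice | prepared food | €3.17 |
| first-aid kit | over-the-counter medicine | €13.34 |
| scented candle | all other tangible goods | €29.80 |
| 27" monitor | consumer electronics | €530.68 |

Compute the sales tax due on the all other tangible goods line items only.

Picture frame (8x10) €29.14: all other tangible goods → 8.25% → €2.40
Canvas tote bag €12.85: all other tangible goods → 8.25% → €1.06
Scented candle €29.80: all other tangible goods → 8.25% → €2.46
Tax on all other tangible goods = €2.40 + €1.06 + €2.46 = €5.92

€5.92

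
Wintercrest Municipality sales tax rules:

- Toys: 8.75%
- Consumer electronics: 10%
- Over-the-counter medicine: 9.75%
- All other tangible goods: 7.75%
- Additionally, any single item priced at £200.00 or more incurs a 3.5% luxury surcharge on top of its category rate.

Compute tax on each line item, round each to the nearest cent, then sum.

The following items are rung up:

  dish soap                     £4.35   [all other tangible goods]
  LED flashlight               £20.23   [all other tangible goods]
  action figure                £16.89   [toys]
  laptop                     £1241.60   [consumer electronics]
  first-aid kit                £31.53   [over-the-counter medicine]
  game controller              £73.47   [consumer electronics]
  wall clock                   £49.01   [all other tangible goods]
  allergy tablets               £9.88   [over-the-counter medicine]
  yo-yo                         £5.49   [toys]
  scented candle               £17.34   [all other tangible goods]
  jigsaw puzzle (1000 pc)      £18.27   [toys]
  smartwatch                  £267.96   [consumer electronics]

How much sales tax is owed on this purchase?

£225.78

Dish soap £4.35: all other tangible goods → 7.75% → £0.34
LED flashlight £20.23: all other tangible goods → 7.75% → £1.57
Action figure £16.89: toys → 8.75% → £1.48
Laptop £1241.60: consumer electronics → 10% + 3.5% surcharge = 13.5% → £167.62
First-aid kit £31.53: over-the-counter medicine → 9.75% → £3.07
Game controller £73.47: consumer electronics → 10% → £7.35
Wall clock £49.01: all other tangible goods → 7.75% → £3.80
Allergy tablets £9.88: over-the-counter medicine → 9.75% → £0.96
Yo-yo £5.49: toys → 8.75% → £0.48
Scented candle £17.34: all other tangible goods → 7.75% → £1.34
Jigsaw puzzle (1000 pc) £18.27: toys → 8.75% → £1.60
Smartwatch £267.96: consumer electronics → 10% + 3.5% surcharge = 13.5% → £36.17
Total tax = £0.34 + £1.57 + £1.48 + £167.62 + £3.07 + £7.35 + £3.80 + £0.96 + £0.48 + £1.34 + £1.60 + £36.17 = £225.78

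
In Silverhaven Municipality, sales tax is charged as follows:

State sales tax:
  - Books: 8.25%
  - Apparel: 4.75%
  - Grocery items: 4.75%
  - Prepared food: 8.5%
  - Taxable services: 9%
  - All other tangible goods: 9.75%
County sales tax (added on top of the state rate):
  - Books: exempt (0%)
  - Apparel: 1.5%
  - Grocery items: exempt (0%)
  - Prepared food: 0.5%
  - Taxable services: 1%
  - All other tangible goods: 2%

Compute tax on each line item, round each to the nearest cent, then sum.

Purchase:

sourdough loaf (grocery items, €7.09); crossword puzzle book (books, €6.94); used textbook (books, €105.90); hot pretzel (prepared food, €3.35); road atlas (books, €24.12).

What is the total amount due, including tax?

€159.34

Sourdough loaf €7.09: grocery items → 4.75% + 0% county = 4.75% → €0.34
Crossword puzzle book €6.94: books → 8.25% + 0% county = 8.25% → €0.57
Used textbook €105.90: books → 8.25% + 0% county = 8.25% → €8.74
Hot pretzel €3.35: prepared food → 8.5% + 0.5% county = 9% → €0.30
Road atlas €24.12: books → 8.25% + 0% county = 8.25% → €1.99
Subtotal = €147.40; tax = €11.94; total due = €159.34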